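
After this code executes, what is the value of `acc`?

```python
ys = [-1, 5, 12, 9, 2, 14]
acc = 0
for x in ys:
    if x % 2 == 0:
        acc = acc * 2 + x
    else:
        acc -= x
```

-2

x=-1: not even, acc = 0-(-1) = 1
x=5: not even, acc = 1-5 = -4
x=12: even, acc = (-4)*2+12 = 4
x=9: not even, acc = 4-9 = -5
x=2: even, acc = (-5)*2+2 = -8
x=14: even, acc = (-8)*2+14 = -2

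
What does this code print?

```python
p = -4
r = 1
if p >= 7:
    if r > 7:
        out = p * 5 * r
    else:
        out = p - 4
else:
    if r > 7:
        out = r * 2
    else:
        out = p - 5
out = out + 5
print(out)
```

p=-4, r=1
p >= 7 is False; r > 7 is False
→ out = p - 5 = -9
out = (-9)+5 = -4

-4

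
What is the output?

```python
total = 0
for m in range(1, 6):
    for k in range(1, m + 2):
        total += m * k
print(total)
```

m=1,k=1: total = 0+1 = 1
m=1,k=2: total = 1+2 = 3
m=2,k=1: total = 3+2 = 5
m=2,k=2: total = 5+4 = 9
m=2,k=3: total = 9+6 = 15
m=3,k=1: total = 15+3 = 18
m=3,k=2: total = 18+6 = 24
m=3,k=3: total = 24+9 = 33
m=3,k=4: total = 33+12 = 45
m=4,k=1: total = 45+4 = 49
m=4,k=2: total = 49+8 = 57
m=4,k=3: total = 57+12 = 69
m=4,k=4: total = 69+16 = 85
m=4,k=5: total = 85+20 = 105
m=5,k=1: total = 105+5 = 110
m=5,k=2: total = 110+10 = 120
m=5,k=3: total = 120+15 = 135
m=5,k=4: total = 135+20 = 155
m=5,k=5: total = 155+25 = 180
m=5,k=6: total = 180+30 = 210

210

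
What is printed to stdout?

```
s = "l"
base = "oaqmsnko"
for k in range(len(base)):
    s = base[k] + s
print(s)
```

oknsmqaol

k=0: prepend 'o' → 'ol'
k=1: prepend 'a' → 'aol'
k=2: prepend 'q' → 'qaol'
k=3: prepend 'm' → 'mqaol'
k=4: prepend 's' → 'smqaol'
k=5: prepend 'n' → 'nsmqaol'
k=6: prepend 'k' → 'knsmqaol'
k=7: prepend 'o' → 'oknsmqaol'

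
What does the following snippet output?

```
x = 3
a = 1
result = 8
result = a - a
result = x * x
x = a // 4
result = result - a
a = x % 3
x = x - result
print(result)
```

result = 1-1 = 0
result = 3*3 = 9
x = 1//4 = 0
result = 9-1 = 8
a = 0%3 = 0
x = 0-8 = -8

8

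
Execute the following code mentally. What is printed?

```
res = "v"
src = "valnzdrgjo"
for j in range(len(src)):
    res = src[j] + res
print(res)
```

ojgrdznlavv

j=0: prepend 'v' → 'vv'
j=1: prepend 'a' → 'avv'
j=2: prepend 'l' → 'lavv'
j=3: prepend 'n' → 'nlavv'
j=4: prepend 'z' → 'znlavv'
j=5: prepend 'd' → 'dznlavv'
j=6: prepend 'r' → 'rdznlavv'
j=7: prepend 'g' → 'grdznlavv'
j=8: prepend 'j' → 'jgrdznlavv'
j=9: prepend 'o' → 'ojgrdznlavv'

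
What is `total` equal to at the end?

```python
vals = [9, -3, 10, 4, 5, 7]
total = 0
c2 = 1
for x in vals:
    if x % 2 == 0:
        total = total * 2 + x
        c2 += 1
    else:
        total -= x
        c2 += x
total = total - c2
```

x=9: not even, total = 0-9 = -9; c2=10
x=-3: not even, total = (-9)-(-3) = -6; c2=7
x=10: even, total = (-6)*2+10 = -2; c2=8
x=4: even, total = (-2)*2+4 = 0; c2=9
x=5: not even, total = 0-5 = -5; c2=14
x=7: not even, total = (-5)-7 = -12; c2=21
total-c2 = (-12)-21 = -33

-33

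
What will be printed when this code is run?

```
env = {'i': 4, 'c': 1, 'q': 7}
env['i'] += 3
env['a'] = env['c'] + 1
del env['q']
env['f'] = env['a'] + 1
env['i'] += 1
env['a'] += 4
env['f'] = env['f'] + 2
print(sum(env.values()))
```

20

env['i'] = 4+3 = 7 → {'i': 7, 'c': 1, 'q': 7}
env['a'] = env['c']+1 = 2 → {'i': 7, 'c': 1, 'q': 7, 'a': 2}
del 'q' → {'i': 7, 'c': 1, 'a': 2}
env['f'] = env['a']+1 = 3 → {'i': 7, 'c': 1, 'a': 2, 'f': 3}
env['i'] = 7+1 = 8 → {'i': 8, 'c': 1, 'a': 2, 'f': 3}
env['a'] = 2+4 = 6 → {'i': 8, 'c': 1, 'a': 6, 'f': 3}
env['f'] = env['f']+2 = 5 → {'i': 8, 'c': 1, 'a': 6, 'f': 5}
sum of values = 20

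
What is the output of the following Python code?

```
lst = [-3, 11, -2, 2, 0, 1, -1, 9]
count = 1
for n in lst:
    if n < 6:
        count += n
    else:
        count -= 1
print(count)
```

-4

n=-3: <6, count = 1+(-3) = -2
n=11: not <6, count = (-2)-1 = -3
n=-2: <6, count = (-3)+(-2) = -5
n=2: <6, count = (-5)+2 = -3
n=0: <6, count = (-3)+0 = -3
n=1: <6, count = (-3)+1 = -2
n=-1: <6, count = (-2)+(-1) = -3
n=9: not <6, count = (-3)-1 = -4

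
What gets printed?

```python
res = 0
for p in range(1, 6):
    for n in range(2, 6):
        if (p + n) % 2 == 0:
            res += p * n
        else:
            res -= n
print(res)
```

74

p=1,n=2: odd sum, res = 0-2 = -2
p=1,n=3: even sum, res = (-2)+3 = 1
p=1,n=4: odd sum, res = 1-4 = -3
p=1,n=5: even sum, res = (-3)+5 = 2
p=2,n=2: even sum, res = 2+4 = 6
p=2,n=3: odd sum, res = 6-3 = 3
p=2,n=4: even sum, res = 3+8 = 11
p=2,n=5: odd sum, res = 11-5 = 6
p=3,n=2: odd sum, res = 6-2 = 4
p=3,n=3: even sum, res = 4+9 = 13
p=3,n=4: odd sum, res = 13-4 = 9
p=3,n=5: even sum, res = 9+15 = 24
p=4,n=2: even sum, res = 24+8 = 32
p=4,n=3: odd sum, res = 32-3 = 29
p=4,n=4: even sum, res = 29+16 = 45
p=4,n=5: odd sum, res = 45-5 = 40
p=5,n=2: odd sum, res = 40-2 = 38
p=5,n=3: even sum, res = 38+15 = 53
p=5,n=4: odd sum, res = 53-4 = 49
p=5,n=5: even sum, res = 49+25 = 74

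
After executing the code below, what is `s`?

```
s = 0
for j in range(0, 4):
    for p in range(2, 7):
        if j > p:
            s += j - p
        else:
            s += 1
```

20

j=0,p=2: not 0>2, s = 0+1 = 1
j=0,p=3: not 0>3, s = 1+1 = 2
j=0,p=4: not 0>4, s = 2+1 = 3
j=0,p=5: not 0>5, s = 3+1 = 4
j=0,p=6: not 0>6, s = 4+1 = 5
j=1,p=2: not 1>2, s = 5+1 = 6
j=1,p=3: not 1>3, s = 6+1 = 7
j=1,p=4: not 1>4, s = 7+1 = 8
j=1,p=5: not 1>5, s = 8+1 = 9
j=1,p=6: not 1>6, s = 9+1 = 10
j=2,p=2: not 2>2, s = 10+1 = 11
j=2,p=3: not 2>3, s = 11+1 = 12
j=2,p=4: not 2>4, s = 12+1 = 13
j=2,p=5: not 2>5, s = 13+1 = 14
j=2,p=6: not 2>6, s = 14+1 = 15
j=3,p=2: 3>2, s = 15+1 = 16
j=3,p=3: not 3>3, s = 16+1 = 17
j=3,p=4: not 3>4, s = 17+1 = 18
j=3,p=5: not 3>5, s = 18+1 = 19
j=3,p=6: not 3>6, s = 19+1 = 20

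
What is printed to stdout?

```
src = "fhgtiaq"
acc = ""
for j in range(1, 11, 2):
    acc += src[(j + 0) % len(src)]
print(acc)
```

j=1: add src[1]='h' → 'h'
j=3: add src[3]='t' → 'ht'
j=5: add src[5]='a' → 'hta'
j=7: add src[0]='f' → 'htaf'
j=9: add src[2]='g' → 'htafg'

htafg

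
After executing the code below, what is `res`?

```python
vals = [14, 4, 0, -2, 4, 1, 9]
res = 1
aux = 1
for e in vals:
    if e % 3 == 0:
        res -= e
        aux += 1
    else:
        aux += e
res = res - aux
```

e=14: not %3==0; aux=15
e=4: not %3==0; aux=19
e=0: %3==0, res = 1-0 = 1; aux=20
e=-2: not %3==0; aux=18
e=4: not %3==0; aux=22
e=1: not %3==0; aux=23
e=9: %3==0, res = 1-9 = -8; aux=24
res-aux = (-8)-24 = -32

-32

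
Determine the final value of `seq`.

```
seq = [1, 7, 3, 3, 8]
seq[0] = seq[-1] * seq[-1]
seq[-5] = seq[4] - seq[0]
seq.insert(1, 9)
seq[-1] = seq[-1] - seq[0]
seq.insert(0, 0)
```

seq[0] = seq[-1]*seq[-1] = 8*8 = 64 → [64, 7, 3, 3, 8]
seq[-5] = seq[4]-seq[0] = 8-64 = -56 → [-56, 7, 3, 3, 8]
insert 9 at 1 → [-56, 9, 7, 3, 3, 8]
seq[-1] = seq[-1]-seq[0] = 8-(-56) = 64 → [-56, 9, 7, 3, 3, 64]
insert 0 at 0 → [0, -56, 9, 7, 3, 3, 64]

[0, -56, 9, 7, 3, 3, 64]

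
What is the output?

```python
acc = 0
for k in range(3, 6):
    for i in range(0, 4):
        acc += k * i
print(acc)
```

72

k=3,i=0: acc = 0+0 = 0
k=3,i=1: acc = 0+3 = 3
k=3,i=2: acc = 3+6 = 9
k=3,i=3: acc = 9+9 = 18
k=4,i=0: acc = 18+0 = 18
k=4,i=1: acc = 18+4 = 22
k=4,i=2: acc = 22+8 = 30
k=4,i=3: acc = 30+12 = 42
k=5,i=0: acc = 42+0 = 42
k=5,i=1: acc = 42+5 = 47
k=5,i=2: acc = 47+10 = 57
k=5,i=3: acc = 57+15 = 72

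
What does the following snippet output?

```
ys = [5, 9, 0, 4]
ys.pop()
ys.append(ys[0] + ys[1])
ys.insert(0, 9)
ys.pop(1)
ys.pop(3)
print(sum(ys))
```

pop() removes 4 → [5, 9, 0]
append ys[0]+ys[1] = 5+9 = 14 → [5, 9, 0, 14]
insert 9 at 0 → [9, 5, 9, 0, 14]
pop(1) removes 5 → [9, 9, 0, 14]
pop(3) removes 14 → [9, 9, 0]
sum = 18

18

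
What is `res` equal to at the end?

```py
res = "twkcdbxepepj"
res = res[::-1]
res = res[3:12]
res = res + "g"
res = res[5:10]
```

reverse → 'jpepexbdckwt'
slice [3:12] → 'pexbdckwt'
+ 'g' → 'pexbdckwtg'
slice [5:10] → 'ckwtg'

'ckwtg'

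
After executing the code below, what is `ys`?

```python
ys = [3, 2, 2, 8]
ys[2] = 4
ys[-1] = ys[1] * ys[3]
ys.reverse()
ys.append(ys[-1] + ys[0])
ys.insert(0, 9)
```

ys[2] = 4 → [3, 2, 4, 8]
ys[-1] = ys[1]*ys[3] = 2*8 = 16 → [3, 2, 4, 16]
reverse → [16, 4, 2, 3]
append ys[-1]+ys[0] = 3+16 = 19 → [16, 4, 2, 3, 19]
insert 9 at 0 → [9, 16, 4, 2, 3, 19]

[9, 16, 4, 2, 3, 19]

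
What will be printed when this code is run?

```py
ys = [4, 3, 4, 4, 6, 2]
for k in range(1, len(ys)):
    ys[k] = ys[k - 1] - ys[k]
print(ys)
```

[4, 1, -3, -7, -13, -15]

k=1: ys[1] = 4-3 = 1 → [4, 1, 4, 4, 6, 2]
k=2: ys[2] = 1-4 = -3 → [4, 1, -3, 4, 6, 2]
k=3: ys[3] = (-3)-4 = -7 → [4, 1, -3, -7, 6, 2]
k=4: ys[4] = (-7)-6 = -13 → [4, 1, -3, -7, -13, 2]
k=5: ys[5] = (-13)-2 = -15 → [4, 1, -3, -7, -13, -15]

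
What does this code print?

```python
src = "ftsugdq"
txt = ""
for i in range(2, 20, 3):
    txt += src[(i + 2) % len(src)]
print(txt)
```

i=2: add src[4]='g' → 'g'
i=5: add src[0]='f' → 'gf'
i=8: add src[3]='u' → 'gfu'
i=11: add src[6]='q' → 'gfuq'
i=14: add src[2]='s' → 'gfuqs'
i=17: add src[5]='d' → 'gfuqsd'

gfuqsd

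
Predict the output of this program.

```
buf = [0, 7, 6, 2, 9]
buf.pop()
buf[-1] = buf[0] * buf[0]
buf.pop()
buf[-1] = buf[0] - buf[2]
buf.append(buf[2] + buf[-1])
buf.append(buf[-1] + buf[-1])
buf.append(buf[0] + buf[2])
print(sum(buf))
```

-41

pop() removes 9 → [0, 7, 6, 2]
buf[-1] = buf[0]*buf[0] = 0*0 = 0 → [0, 7, 6, 0]
pop() removes 0 → [0, 7, 6]
buf[-1] = buf[0]-buf[2] = 0-6 = -6 → [0, 7, -6]
append buf[2]+buf[-1] = (-6)+(-6) = -12 → [0, 7, -6, -12]
append buf[-1]+buf[-1] = (-12)+(-12) = -24 → [0, 7, -6, -12, -24]
append buf[0]+buf[2] = 0+(-6) = -6 → [0, 7, -6, -12, -24, -6]
sum = -41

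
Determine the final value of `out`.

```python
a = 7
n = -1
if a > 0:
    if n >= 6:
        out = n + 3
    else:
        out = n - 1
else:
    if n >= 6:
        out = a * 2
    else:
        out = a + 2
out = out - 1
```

-3

a=7, n=-1
a > 0 is True; n >= 6 is False
→ out = n - 1 = -2
out = (-2)-1 = -3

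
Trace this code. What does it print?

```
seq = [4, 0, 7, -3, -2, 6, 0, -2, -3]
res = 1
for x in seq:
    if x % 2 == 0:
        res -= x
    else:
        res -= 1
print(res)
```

x=4: even, res = 1-4 = -3
x=0: even, res = (-3)-0 = -3
x=7: not even, res = (-3)-1 = -4
x=-3: not even, res = (-4)-1 = -5
x=-2: even, res = (-5)-(-2) = -3
x=6: even, res = (-3)-6 = -9
x=0: even, res = (-9)-0 = -9
x=-2: even, res = (-9)-(-2) = -7
x=-3: not even, res = (-7)-1 = -8

-8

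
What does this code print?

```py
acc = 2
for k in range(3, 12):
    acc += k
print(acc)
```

65

k=3: acc = 2+3 = 5
k=4: acc = 5+4 = 9
k=5: acc = 9+5 = 14
k=6: acc = 14+6 = 20
k=7: acc = 20+7 = 27
k=8: acc = 27+8 = 35
k=9: acc = 35+9 = 44
k=10: acc = 44+10 = 54
k=11: acc = 54+11 = 65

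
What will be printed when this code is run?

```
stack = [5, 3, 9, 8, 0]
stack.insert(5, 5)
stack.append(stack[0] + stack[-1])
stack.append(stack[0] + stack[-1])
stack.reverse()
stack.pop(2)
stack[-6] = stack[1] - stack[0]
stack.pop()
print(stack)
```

[15, -5, 0, 8, 9, 3]

insert 5 at 5 → [5, 3, 9, 8, 0, 5]
append stack[0]+stack[-1] = 5+5 = 10 → [5, 3, 9, 8, 0, 5, 10]
append stack[0]+stack[-1] = 5+10 = 15 → [5, 3, 9, 8, 0, 5, 10, 15]
reverse → [15, 10, 5, 0, 8, 9, 3, 5]
pop(2) removes 5 → [15, 10, 0, 8, 9, 3, 5]
stack[-6] = stack[1]-stack[0] = 10-15 = -5 → [15, -5, 0, 8, 9, 3, 5]
pop() removes 5 → [15, -5, 0, 8, 9, 3]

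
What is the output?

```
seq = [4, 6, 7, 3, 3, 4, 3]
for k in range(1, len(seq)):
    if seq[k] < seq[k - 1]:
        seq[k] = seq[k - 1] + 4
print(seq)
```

k=1: 6>=4, unchanged → [4, 6, 7, 3, 3, 4, 3]
k=2: 7>=6, unchanged → [4, 6, 7, 3, 3, 4, 3]
k=3: 3<7, seq[3] = 7+4 = 11 → [4, 6, 7, 11, 3, 4, 3]
k=4: 3<11, seq[4] = 11+4 = 15 → [4, 6, 7, 11, 15, 4, 3]
k=5: 4<15, seq[5] = 15+4 = 19 → [4, 6, 7, 11, 15, 19, 3]
k=6: 3<19, seq[6] = 19+4 = 23 → [4, 6, 7, 11, 15, 19, 23]

[4, 6, 7, 11, 15, 19, 23]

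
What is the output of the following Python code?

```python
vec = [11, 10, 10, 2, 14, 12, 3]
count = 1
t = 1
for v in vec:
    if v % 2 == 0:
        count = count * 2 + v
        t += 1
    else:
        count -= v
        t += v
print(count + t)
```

-15

v=11: not even, count = 1-11 = -10; t=12
v=10: even, count = (-10)*2+10 = -10; t=13
v=10: even, count = (-10)*2+10 = -10; t=14
v=2: even, count = (-10)*2+2 = -18; t=15
v=14: even, count = (-18)*2+14 = -22; t=16
v=12: even, count = (-22)*2+12 = -32; t=17
v=3: not even, count = (-32)-3 = -35; t=20
count+t = (-35)+20 = -15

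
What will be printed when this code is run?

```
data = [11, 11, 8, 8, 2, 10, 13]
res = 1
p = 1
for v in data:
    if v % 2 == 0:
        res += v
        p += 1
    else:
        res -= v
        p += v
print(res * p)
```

v=11: not even, res = 1-11 = -10; p=12
v=11: not even, res = (-10)-11 = -21; p=23
v=8: even, res = (-21)+8 = -13; p=24
v=8: even, res = (-13)+8 = -5; p=25
v=2: even, res = (-5)+2 = -3; p=26
v=10: even, res = (-3)+10 = 7; p=27
v=13: not even, res = 7-13 = -6; p=40
res*p = (-6)*40 = -240

-240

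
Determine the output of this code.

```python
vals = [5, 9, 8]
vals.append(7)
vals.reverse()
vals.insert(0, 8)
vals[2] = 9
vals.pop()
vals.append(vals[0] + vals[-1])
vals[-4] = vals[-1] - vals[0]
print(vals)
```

[8, 9, 9, 9, 17]

append 7 → [5, 9, 8, 7]
reverse → [7, 8, 9, 5]
insert 8 at 0 → [8, 7, 8, 9, 5]
vals[2] = 9 → [8, 7, 9, 9, 5]
pop() removes 5 → [8, 7, 9, 9]
append vals[0]+vals[-1] = 8+9 = 17 → [8, 7, 9, 9, 17]
vals[-4] = vals[-1]-vals[0] = 17-8 = 9 → [8, 9, 9, 9, 17]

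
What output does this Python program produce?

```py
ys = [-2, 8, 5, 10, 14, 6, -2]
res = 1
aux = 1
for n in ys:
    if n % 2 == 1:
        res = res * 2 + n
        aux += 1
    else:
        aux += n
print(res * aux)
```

252

n=-2: not odd; aux=-1
n=8: not odd; aux=7
n=5: odd, res = 1*2+5 = 7; aux=8
n=10: not odd; aux=18
n=14: not odd; aux=32
n=6: not odd; aux=38
n=-2: not odd; aux=36
res*aux = 7*36 = 252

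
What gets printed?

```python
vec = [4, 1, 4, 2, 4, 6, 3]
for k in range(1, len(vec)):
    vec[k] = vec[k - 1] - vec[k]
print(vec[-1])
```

-16

k=1: vec[1] = 4-1 = 3 → [4, 3, 4, 2, 4, 6, 3]
k=2: vec[2] = 3-4 = -1 → [4, 3, -1, 2, 4, 6, 3]
k=3: vec[3] = (-1)-2 = -3 → [4, 3, -1, -3, 4, 6, 3]
k=4: vec[4] = (-3)-4 = -7 → [4, 3, -1, -3, -7, 6, 3]
k=5: vec[5] = (-7)-6 = -13 → [4, 3, -1, -3, -7, -13, 3]
k=6: vec[6] = (-13)-3 = -16 → [4, 3, -1, -3, -7, -13, -16]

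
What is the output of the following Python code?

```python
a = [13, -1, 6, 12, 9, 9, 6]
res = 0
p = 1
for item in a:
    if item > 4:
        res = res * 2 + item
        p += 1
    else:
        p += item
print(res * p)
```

item=13: >4, res = 0*2+13 = 13; p=2
item=-1: not >4; p=1
item=6: >4, res = 13*2+6 = 32; p=2
item=12: >4, res = 32*2+12 = 76; p=3
item=9: >4, res = 76*2+9 = 161; p=4
item=9: >4, res = 161*2+9 = 331; p=5
item=6: >4, res = 331*2+6 = 668; p=6
res*p = 668*6 = 4008

4008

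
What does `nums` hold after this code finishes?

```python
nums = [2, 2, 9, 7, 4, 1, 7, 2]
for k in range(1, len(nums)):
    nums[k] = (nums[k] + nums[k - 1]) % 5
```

[2, 4, 3, 0, 4, 0, 2, 4]

k=1: nums[1] = (2+2)%5 = 4 → [2, 4, 9, 7, 4, 1, 7, 2]
k=2: nums[2] = (9+4)%5 = 3 → [2, 4, 3, 7, 4, 1, 7, 2]
k=3: nums[3] = (7+3)%5 = 0 → [2, 4, 3, 0, 4, 1, 7, 2]
k=4: nums[4] = (4+0)%5 = 4 → [2, 4, 3, 0, 4, 1, 7, 2]
k=5: nums[5] = (1+4)%5 = 0 → [2, 4, 3, 0, 4, 0, 7, 2]
k=6: nums[6] = (7+0)%5 = 2 → [2, 4, 3, 0, 4, 0, 2, 2]
k=7: nums[7] = (2+2)%5 = 4 → [2, 4, 3, 0, 4, 0, 2, 4]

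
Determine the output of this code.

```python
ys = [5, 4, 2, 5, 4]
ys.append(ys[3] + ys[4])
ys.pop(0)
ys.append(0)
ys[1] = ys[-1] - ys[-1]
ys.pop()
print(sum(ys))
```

22

append ys[3]+ys[4] = 5+4 = 9 → [5, 4, 2, 5, 4, 9]
pop(0) removes 5 → [4, 2, 5, 4, 9]
append 0 → [4, 2, 5, 4, 9, 0]
ys[1] = ys[-1]-ys[-1] = 0-0 = 0 → [4, 0, 5, 4, 9, 0]
pop() removes 0 → [4, 0, 5, 4, 9]
sum = 22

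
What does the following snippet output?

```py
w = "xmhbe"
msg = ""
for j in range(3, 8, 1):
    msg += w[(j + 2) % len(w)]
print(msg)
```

j=3: add w[0]='x' → 'x'
j=4: add w[1]='m' → 'xm'
j=5: add w[2]='h' → 'xmh'
j=6: add w[3]='b' → 'xmhb'
j=7: add w[4]='e' → 'xmhbe'

xmhbe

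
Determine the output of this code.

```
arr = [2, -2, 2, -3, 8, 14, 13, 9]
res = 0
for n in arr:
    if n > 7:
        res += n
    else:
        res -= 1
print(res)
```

40

n=2: not >7, res = 0-1 = -1
n=-2: not >7, res = (-1)-1 = -2
n=2: not >7, res = (-2)-1 = -3
n=-3: not >7, res = (-3)-1 = -4
n=8: >7, res = (-4)+8 = 4
n=14: >7, res = 4+14 = 18
n=13: >7, res = 18+13 = 31
n=9: >7, res = 31+9 = 40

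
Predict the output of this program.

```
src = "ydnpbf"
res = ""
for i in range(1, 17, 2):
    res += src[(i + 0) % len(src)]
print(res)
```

dpfdpfdp

i=1: add src[1]='d' → 'd'
i=3: add src[3]='p' → 'dp'
i=5: add src[5]='f' → 'dpf'
i=7: add src[1]='d' → 'dpfd'
i=9: add src[3]='p' → 'dpfdp'
i=11: add src[5]='f' → 'dpfdpf'
i=13: add src[1]='d' → 'dpfdpfd'
i=15: add src[3]='p' → 'dpfdpfdp'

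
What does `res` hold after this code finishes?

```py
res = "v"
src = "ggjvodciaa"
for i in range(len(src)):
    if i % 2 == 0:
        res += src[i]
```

'vgjoca'

i=0: add 'g' → 'vg'
i=1: skip
i=2: add 'j' → 'vgj'
i=3: skip
i=4: add 'o' → 'vgjo'
i=5: skip
i=6: add 'c' → 'vgjoc'
i=7: skip
i=8: add 'a' → 'vgjoca'
i=9: skip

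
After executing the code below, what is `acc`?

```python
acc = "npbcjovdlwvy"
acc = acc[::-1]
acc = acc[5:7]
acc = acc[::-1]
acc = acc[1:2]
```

reverse → 'yvwldvojcbpn'
slice [5:7] → 'vo'
reverse → 'ov'
slice [1:2] → 'v'

'v'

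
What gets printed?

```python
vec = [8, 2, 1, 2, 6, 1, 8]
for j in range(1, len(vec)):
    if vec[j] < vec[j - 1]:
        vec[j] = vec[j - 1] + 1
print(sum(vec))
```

j=1: 2<8, vec[1] = 8+1 = 9 → [8, 9, 1, 2, 6, 1, 8]
j=2: 1<9, vec[2] = 9+1 = 10 → [8, 9, 10, 2, 6, 1, 8]
j=3: 2<10, vec[3] = 10+1 = 11 → [8, 9, 10, 11, 6, 1, 8]
j=4: 6<11, vec[4] = 11+1 = 12 → [8, 9, 10, 11, 12, 1, 8]
j=5: 1<12, vec[5] = 12+1 = 13 → [8, 9, 10, 11, 12, 13, 8]
j=6: 8<13, vec[6] = 13+1 = 14 → [8, 9, 10, 11, 12, 13, 14]
sum = 77

77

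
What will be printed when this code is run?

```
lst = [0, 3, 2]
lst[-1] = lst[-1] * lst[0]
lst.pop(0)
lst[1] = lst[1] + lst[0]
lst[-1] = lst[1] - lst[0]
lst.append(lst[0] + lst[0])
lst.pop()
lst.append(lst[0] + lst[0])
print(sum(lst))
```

9

lst[-1] = lst[-1]*lst[0] = 2*0 = 0 → [0, 3, 0]
pop(0) removes 0 → [3, 0]
lst[1] = lst[1]+lst[0] = 0+3 = 3 → [3, 3]
lst[-1] = lst[1]-lst[0] = 3-3 = 0 → [3, 0]
append lst[0]+lst[0] = 3+3 = 6 → [3, 0, 6]
pop() removes 6 → [3, 0]
append lst[0]+lst[0] = 3+3 = 6 → [3, 0, 6]
sum = 9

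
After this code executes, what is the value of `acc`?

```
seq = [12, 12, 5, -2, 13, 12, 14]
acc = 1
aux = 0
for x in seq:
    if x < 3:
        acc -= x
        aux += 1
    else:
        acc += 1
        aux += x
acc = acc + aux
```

78

x=12: not <3, acc = 1+1 = 2; aux=12
x=12: not <3, acc = 2+1 = 3; aux=24
x=5: not <3, acc = 3+1 = 4; aux=29
x=-2: <3, acc = 4-(-2) = 6; aux=30
x=13: not <3, acc = 6+1 = 7; aux=43
x=12: not <3, acc = 7+1 = 8; aux=55
x=14: not <3, acc = 8+1 = 9; aux=69
acc+aux = 9+69 = 78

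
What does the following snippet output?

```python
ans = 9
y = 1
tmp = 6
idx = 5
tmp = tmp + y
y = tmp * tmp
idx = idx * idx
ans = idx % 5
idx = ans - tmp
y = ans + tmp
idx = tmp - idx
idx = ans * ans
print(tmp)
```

tmp = 6+1 = 7
y = 7*7 = 49
idx = 5*5 = 25
ans = 25%5 = 0
idx = 0-7 = -7
y = 0+7 = 7
idx = 7-(-7) = 14
idx = 0*0 = 0

7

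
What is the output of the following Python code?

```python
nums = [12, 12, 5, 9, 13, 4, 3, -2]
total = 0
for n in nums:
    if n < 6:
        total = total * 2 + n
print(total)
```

n=12: not <6
n=12: not <6
n=5: <6, total = 0*2+5 = 5
n=9: not <6
n=13: not <6
n=4: <6, total = 5*2+4 = 14
n=3: <6, total = 14*2+3 = 31
n=-2: <6, total = 31*2+(-2) = 60

60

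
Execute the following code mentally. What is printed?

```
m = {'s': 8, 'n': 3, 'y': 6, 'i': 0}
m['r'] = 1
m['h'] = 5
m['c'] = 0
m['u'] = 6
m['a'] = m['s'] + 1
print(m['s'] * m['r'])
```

8

m['r'] = 1 → {'s': 8, 'n': 3, 'y': 6, 'i': 0, 'r': 1}
m['h'] = 5 → {'s': 8, 'n': 3, 'y': 6, 'i': 0, 'r': 1, 'h': 5}
m['c'] = 0 → {'s': 8, 'n': 3, 'y': 6, 'i': 0, 'r': 1, 'h': 5, 'c': 0}
m['u'] = 6 → {'s': 8, 'n': 3, 'y': 6, 'i': 0, 'r': 1, 'h': 5, 'c': 0, 'u': 6}
m['a'] = m['s']+1 = 9 → {'s': 8, 'n': 3, 'y': 6, 'i': 0, 'r': 1, 'h': 5, 'c': 0, 'u': 6, 'a': 9}
m['s']*m['r'] = 8*1 = 8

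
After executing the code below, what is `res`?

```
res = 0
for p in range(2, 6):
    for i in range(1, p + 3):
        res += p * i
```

p=2,i=1: res = 0+2 = 2
p=2,i=2: res = 2+4 = 6
p=2,i=3: res = 6+6 = 12
p=2,i=4: res = 12+8 = 20
p=3,i=1: res = 20+3 = 23
p=3,i=2: res = 23+6 = 29
p=3,i=3: res = 29+9 = 38
p=3,i=4: res = 38+12 = 50
p=3,i=5: res = 50+15 = 65
p=4,i=1: res = 65+4 = 69
p=4,i=2: res = 69+8 = 77
p=4,i=3: res = 77+12 = 89
p=4,i=4: res = 89+16 = 105
p=4,i=5: res = 105+20 = 125
p=4,i=6: res = 125+24 = 149
p=5,i=1: res = 149+5 = 154
p=5,i=2: res = 154+10 = 164
p=5,i=3: res = 164+15 = 179
p=5,i=4: res = 179+20 = 199
p=5,i=5: res = 199+25 = 224
p=5,i=6: res = 224+30 = 254
p=5,i=7: res = 254+35 = 289

289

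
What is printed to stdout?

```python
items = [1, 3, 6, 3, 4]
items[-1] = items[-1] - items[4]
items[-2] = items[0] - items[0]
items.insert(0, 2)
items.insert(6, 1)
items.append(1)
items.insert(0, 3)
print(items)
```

items[-1] = items[-1]-items[4] = 4-4 = 0 → [1, 3, 6, 3, 0]
items[-2] = items[0]-items[0] = 1-1 = 0 → [1, 3, 6, 0, 0]
insert 2 at 0 → [2, 1, 3, 6, 0, 0]
insert 1 at 6 → [2, 1, 3, 6, 0, 0, 1]
append 1 → [2, 1, 3, 6, 0, 0, 1, 1]
insert 3 at 0 → [3, 2, 1, 3, 6, 0, 0, 1, 1]

[3, 2, 1, 3, 6, 0, 0, 1, 1]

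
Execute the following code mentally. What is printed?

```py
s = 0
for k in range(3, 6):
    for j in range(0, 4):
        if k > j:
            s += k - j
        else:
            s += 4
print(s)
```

k=3,j=0: 3>0, s = 0+3 = 3
k=3,j=1: 3>1, s = 3+2 = 5
k=3,j=2: 3>2, s = 5+1 = 6
k=3,j=3: not 3>3, s = 6+4 = 10
k=4,j=0: 4>0, s = 10+4 = 14
k=4,j=1: 4>1, s = 14+3 = 17
k=4,j=2: 4>2, s = 17+2 = 19
k=4,j=3: 4>3, s = 19+1 = 20
k=5,j=0: 5>0, s = 20+5 = 25
k=5,j=1: 5>1, s = 25+4 = 29
k=5,j=2: 5>2, s = 29+3 = 32
k=5,j=3: 5>3, s = 32+2 = 34

34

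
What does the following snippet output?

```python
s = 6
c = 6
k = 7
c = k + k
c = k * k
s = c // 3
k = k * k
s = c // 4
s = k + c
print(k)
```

49

c = 7+7 = 14
c = 7*7 = 49
s = 49//3 = 16
k = 7*7 = 49
s = 49//4 = 12
s = 49+49 = 98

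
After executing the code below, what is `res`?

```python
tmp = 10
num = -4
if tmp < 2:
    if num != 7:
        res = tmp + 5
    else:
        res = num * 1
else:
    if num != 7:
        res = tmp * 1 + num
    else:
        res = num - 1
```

6

tmp=10, num=-4
tmp < 2 is False; num != 7 is True
→ res = tmp * 1 + num = 6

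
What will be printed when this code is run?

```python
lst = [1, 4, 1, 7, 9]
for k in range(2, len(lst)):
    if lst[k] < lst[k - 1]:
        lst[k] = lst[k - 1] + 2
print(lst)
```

k=2: 1<4, lst[2] = 4+2 = 6 → [1, 4, 6, 7, 9]
k=3: 7>=6, unchanged → [1, 4, 6, 7, 9]
k=4: 9>=7, unchanged → [1, 4, 6, 7, 9]

[1, 4, 6, 7, 9]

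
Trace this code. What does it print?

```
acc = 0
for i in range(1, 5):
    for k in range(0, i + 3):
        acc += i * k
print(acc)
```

155

i=1,k=0: acc = 0+0 = 0
i=1,k=1: acc = 0+1 = 1
i=1,k=2: acc = 1+2 = 3
i=1,k=3: acc = 3+3 = 6
i=2,k=0: acc = 6+0 = 6
i=2,k=1: acc = 6+2 = 8
i=2,k=2: acc = 8+4 = 12
i=2,k=3: acc = 12+6 = 18
i=2,k=4: acc = 18+8 = 26
i=3,k=0: acc = 26+0 = 26
i=3,k=1: acc = 26+3 = 29
i=3,k=2: acc = 29+6 = 35
i=3,k=3: acc = 35+9 = 44
i=3,k=4: acc = 44+12 = 56
i=3,k=5: acc = 56+15 = 71
i=4,k=0: acc = 71+0 = 71
i=4,k=1: acc = 71+4 = 75
i=4,k=2: acc = 75+8 = 83
i=4,k=3: acc = 83+12 = 95
i=4,k=4: acc = 95+16 = 111
i=4,k=5: acc = 111+20 = 131
i=4,k=6: acc = 131+24 = 155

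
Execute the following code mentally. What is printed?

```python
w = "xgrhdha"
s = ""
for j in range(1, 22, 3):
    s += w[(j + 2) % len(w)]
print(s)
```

j=1: add w[3]='h' → 'h'
j=4: add w[6]='a' → 'ha'
j=7: add w[2]='r' → 'har'
j=10: add w[5]='h' → 'harh'
j=13: add w[1]='g' → 'harhg'
j=16: add w[4]='d' → 'harhgd'
j=19: add w[0]='x' → 'harhgdx'

harhgdx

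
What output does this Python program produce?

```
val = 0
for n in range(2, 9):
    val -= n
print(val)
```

-35

n=2: val = 0-2 = -2
n=3: val = (-2)-3 = -5
n=4: val = (-5)-4 = -9
n=5: val = (-9)-5 = -14
n=6: val = (-14)-6 = -20
n=7: val = (-20)-7 = -27
n=8: val = (-27)-8 = -35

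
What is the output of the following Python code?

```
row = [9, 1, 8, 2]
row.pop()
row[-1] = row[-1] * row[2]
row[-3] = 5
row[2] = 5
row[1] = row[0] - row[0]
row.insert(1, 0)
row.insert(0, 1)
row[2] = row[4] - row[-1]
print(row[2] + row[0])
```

pop() removes 2 → [9, 1, 8]
row[-1] = row[-1]*row[2] = 8*8 = 64 → [9, 1, 64]
row[-3] = 5 → [5, 1, 64]
row[2] = 5 → [5, 1, 5]
row[1] = row[0]-row[0] = 5-5 = 0 → [5, 0, 5]
insert 0 at 1 → [5, 0, 0, 5]
insert 1 at 0 → [1, 5, 0, 0, 5]
row[2] = row[4]-row[-1] = 5-5 = 0 → [1, 5, 0, 0, 5]
row[2]+row[0] = 0+1 = 1

1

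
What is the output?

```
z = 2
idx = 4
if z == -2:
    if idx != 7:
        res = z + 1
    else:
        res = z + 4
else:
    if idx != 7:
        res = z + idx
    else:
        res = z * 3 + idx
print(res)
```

z=2, idx=4
z == -2 is False; idx != 7 is True
→ res = z + idx = 6

6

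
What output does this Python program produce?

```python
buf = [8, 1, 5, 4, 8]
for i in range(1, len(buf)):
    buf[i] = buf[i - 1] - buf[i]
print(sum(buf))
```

i=1: buf[1] = 8-1 = 7 → [8, 7, 5, 4, 8]
i=2: buf[2] = 7-5 = 2 → [8, 7, 2, 4, 8]
i=3: buf[3] = 2-4 = -2 → [8, 7, 2, -2, 8]
i=4: buf[4] = (-2)-8 = -10 → [8, 7, 2, -2, -10]
sum = 5

5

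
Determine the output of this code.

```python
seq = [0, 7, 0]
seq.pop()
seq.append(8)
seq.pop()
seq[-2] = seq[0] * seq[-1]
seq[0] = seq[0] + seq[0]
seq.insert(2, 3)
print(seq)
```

pop() removes 0 → [0, 7]
append 8 → [0, 7, 8]
pop() removes 8 → [0, 7]
seq[-2] = seq[0]*seq[-1] = 0*7 = 0 → [0, 7]
seq[0] = seq[0]+seq[0] = 0+0 = 0 → [0, 7]
insert 3 at 2 → [0, 7, 3]

[0, 7, 3]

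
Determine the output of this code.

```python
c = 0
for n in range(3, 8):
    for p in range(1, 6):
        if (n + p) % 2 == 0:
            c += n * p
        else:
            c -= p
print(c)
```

n=3,p=1: even sum, c = 0+3 = 3
n=3,p=2: odd sum, c = 3-2 = 1
n=3,p=3: even sum, c = 1+9 = 10
n=3,p=4: odd sum, c = 10-4 = 6
n=3,p=5: even sum, c = 6+15 = 21
n=4,p=1: odd sum, c = 21-1 = 20
n=4,p=2: even sum, c = 20+8 = 28
n=4,p=3: odd sum, c = 28-3 = 25
n=4,p=4: even sum, c = 25+16 = 41
n=4,p=5: odd sum, c = 41-5 = 36
n=5,p=1: even sum, c = 36+5 = 41
n=5,p=2: odd sum, c = 41-2 = 39
n=5,p=3: even sum, c = 39+15 = 54
n=5,p=4: odd sum, c = 54-4 = 50
n=5,p=5: even sum, c = 50+25 = 75
n=6,p=1: odd sum, c = 75-1 = 74
n=6,p=2: even sum, c = 74+12 = 86
n=6,p=3: odd sum, c = 86-3 = 83
n=6,p=4: even sum, c = 83+24 = 107
n=6,p=5: odd sum, c = 107-5 = 102
n=7,p=1: even sum, c = 102+7 = 109
n=7,p=2: odd sum, c = 109-2 = 107
n=7,p=3: even sum, c = 107+21 = 128
n=7,p=4: odd sum, c = 128-4 = 124
n=7,p=5: even sum, c = 124+35 = 159

159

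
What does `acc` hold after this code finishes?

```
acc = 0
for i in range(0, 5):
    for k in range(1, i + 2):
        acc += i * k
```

105

i=0,k=1: acc = 0+0 = 0
i=1,k=1: acc = 0+1 = 1
i=1,k=2: acc = 1+2 = 3
i=2,k=1: acc = 3+2 = 5
i=2,k=2: acc = 5+4 = 9
i=2,k=3: acc = 9+6 = 15
i=3,k=1: acc = 15+3 = 18
i=3,k=2: acc = 18+6 = 24
i=3,k=3: acc = 24+9 = 33
i=3,k=4: acc = 33+12 = 45
i=4,k=1: acc = 45+4 = 49
i=4,k=2: acc = 49+8 = 57
i=4,k=3: acc = 57+12 = 69
i=4,k=4: acc = 69+16 = 85
i=4,k=5: acc = 85+20 = 105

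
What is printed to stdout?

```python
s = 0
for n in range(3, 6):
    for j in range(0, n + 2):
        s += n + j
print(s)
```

120

n=3,j=0: s = 0+3 = 3
n=3,j=1: s = 3+4 = 7
n=3,j=2: s = 7+5 = 12
n=3,j=3: s = 12+6 = 18
n=3,j=4: s = 18+7 = 25
n=4,j=0: s = 25+4 = 29
n=4,j=1: s = 29+5 = 34
n=4,j=2: s = 34+6 = 40
n=4,j=3: s = 40+7 = 47
n=4,j=4: s = 47+8 = 55
n=4,j=5: s = 55+9 = 64
n=5,j=0: s = 64+5 = 69
n=5,j=1: s = 69+6 = 75
n=5,j=2: s = 75+7 = 82
n=5,j=3: s = 82+8 = 90
n=5,j=4: s = 90+9 = 99
n=5,j=5: s = 99+10 = 109
n=5,j=6: s = 109+11 = 120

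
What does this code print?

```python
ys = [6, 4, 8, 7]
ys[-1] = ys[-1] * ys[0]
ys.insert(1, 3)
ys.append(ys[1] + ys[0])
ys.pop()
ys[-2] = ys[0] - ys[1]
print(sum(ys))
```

58

ys[-1] = ys[-1]*ys[0] = 7*6 = 42 → [6, 4, 8, 42]
insert 3 at 1 → [6, 3, 4, 8, 42]
append ys[1]+ys[0] = 3+6 = 9 → [6, 3, 4, 8, 42, 9]
pop() removes 9 → [6, 3, 4, 8, 42]
ys[-2] = ys[0]-ys[1] = 6-3 = 3 → [6, 3, 4, 3, 42]
sum = 58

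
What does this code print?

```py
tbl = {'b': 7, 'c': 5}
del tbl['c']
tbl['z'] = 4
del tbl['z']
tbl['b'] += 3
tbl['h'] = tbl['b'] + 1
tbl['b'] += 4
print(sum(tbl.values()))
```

25

del 'c' → {'b': 7}
tbl['z'] = 4 → {'b': 7, 'z': 4}
del 'z' → {'b': 7}
tbl['b'] = 7+3 = 10 → {'b': 10}
tbl['h'] = tbl['b']+1 = 11 → {'b': 10, 'h': 11}
tbl['b'] = 10+4 = 14 → {'b': 14, 'h': 11}
sum of values = 25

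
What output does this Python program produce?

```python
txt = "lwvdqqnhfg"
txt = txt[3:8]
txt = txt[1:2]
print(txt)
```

q

slice [3:8] → 'dqqnh'
slice [1:2] → 'q'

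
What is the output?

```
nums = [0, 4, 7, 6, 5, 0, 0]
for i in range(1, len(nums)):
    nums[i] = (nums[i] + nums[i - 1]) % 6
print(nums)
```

[0, 4, 5, 5, 4, 4, 4]

i=1: nums[1] = (4+0)%6 = 4 → [0, 4, 7, 6, 5, 0, 0]
i=2: nums[2] = (7+4)%6 = 5 → [0, 4, 5, 6, 5, 0, 0]
i=3: nums[3] = (6+5)%6 = 5 → [0, 4, 5, 5, 5, 0, 0]
i=4: nums[4] = (5+5)%6 = 4 → [0, 4, 5, 5, 4, 0, 0]
i=5: nums[5] = (0+4)%6 = 4 → [0, 4, 5, 5, 4, 4, 0]
i=6: nums[6] = (0+4)%6 = 4 → [0, 4, 5, 5, 4, 4, 4]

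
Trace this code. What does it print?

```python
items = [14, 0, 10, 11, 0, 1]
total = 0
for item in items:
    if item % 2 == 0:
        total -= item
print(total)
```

item=14: even, total = 0-14 = -14
item=0: even, total = (-14)-0 = -14
item=10: even, total = (-14)-10 = -24
item=11: not even
item=0: even, total = (-24)-0 = -24
item=1: not even

-24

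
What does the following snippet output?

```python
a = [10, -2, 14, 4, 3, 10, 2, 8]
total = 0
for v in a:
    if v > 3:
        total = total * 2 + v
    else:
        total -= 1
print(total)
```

v=10: >3, total = 0*2+10 = 10
v=-2: not >3, total = 10-1 = 9
v=14: >3, total = 9*2+14 = 32
v=4: >3, total = 32*2+4 = 68
v=3: not >3, total = 68-1 = 67
v=10: >3, total = 67*2+10 = 144
v=2: not >3, total = 144-1 = 143
v=8: >3, total = 143*2+8 = 294

294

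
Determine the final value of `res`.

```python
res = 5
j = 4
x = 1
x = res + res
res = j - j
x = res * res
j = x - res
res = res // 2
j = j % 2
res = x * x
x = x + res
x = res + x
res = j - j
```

0

x = 5+5 = 10
res = 4-4 = 0
x = 0*0 = 0
j = 0-0 = 0
res = 0//2 = 0
j = 0%2 = 0
res = 0*0 = 0
x = 0+0 = 0
x = 0+0 = 0
res = 0-0 = 0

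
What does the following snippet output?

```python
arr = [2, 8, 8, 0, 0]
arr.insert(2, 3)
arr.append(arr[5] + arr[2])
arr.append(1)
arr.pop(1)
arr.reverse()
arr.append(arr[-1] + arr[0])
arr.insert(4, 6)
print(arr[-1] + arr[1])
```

6

insert 3 at 2 → [2, 8, 3, 8, 0, 0]
append arr[5]+arr[2] = 0+3 = 3 → [2, 8, 3, 8, 0, 0, 3]
append 1 → [2, 8, 3, 8, 0, 0, 3, 1]
pop(1) removes 8 → [2, 3, 8, 0, 0, 3, 1]
reverse → [1, 3, 0, 0, 8, 3, 2]
append arr[-1]+arr[0] = 2+1 = 3 → [1, 3, 0, 0, 8, 3, 2, 3]
insert 6 at 4 → [1, 3, 0, 0, 6, 8, 3, 2, 3]
arr[-1]+arr[1] = 3+3 = 6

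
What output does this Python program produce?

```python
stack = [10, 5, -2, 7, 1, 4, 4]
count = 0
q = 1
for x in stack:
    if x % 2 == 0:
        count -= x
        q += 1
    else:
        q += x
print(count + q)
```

x=10: even, count = 0-10 = -10; q=2
x=5: not even; q=7
x=-2: even, count = (-10)-(-2) = -8; q=8
x=7: not even; q=15
x=1: not even; q=16
x=4: even, count = (-8)-4 = -12; q=17
x=4: even, count = (-12)-4 = -16; q=18
count+q = (-16)+18 = 2

2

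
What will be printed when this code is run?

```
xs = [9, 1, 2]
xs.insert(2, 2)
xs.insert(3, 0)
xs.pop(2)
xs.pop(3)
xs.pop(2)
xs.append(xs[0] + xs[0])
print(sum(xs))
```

insert 2 at 2 → [9, 1, 2, 2]
insert 0 at 3 → [9, 1, 2, 0, 2]
pop(2) removes 2 → [9, 1, 0, 2]
pop(3) removes 2 → [9, 1, 0]
pop(2) removes 0 → [9, 1]
append xs[0]+xs[0] = 9+9 = 18 → [9, 1, 18]
sum = 28

28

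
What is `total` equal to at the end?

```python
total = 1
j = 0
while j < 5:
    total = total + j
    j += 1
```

j=0: total = 1+0 = 1
j=1: total = 1+1 = 2
j=2: total = 2+2 = 4
j=3: total = 4+3 = 7
j=4: total = 7+4 = 11

11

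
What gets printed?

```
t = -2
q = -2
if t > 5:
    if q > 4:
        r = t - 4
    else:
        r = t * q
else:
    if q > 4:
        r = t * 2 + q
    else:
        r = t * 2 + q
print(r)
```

t=-2, q=-2
t > 5 is False; q > 4 is False
→ r = t * 2 + q = -6

-6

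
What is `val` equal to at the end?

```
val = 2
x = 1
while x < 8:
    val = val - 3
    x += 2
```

-10

x=1: val = 2-3 = -1
x=3: val = (-1)-3 = -4
x=5: val = (-4)-3 = -7
x=7: val = (-7)-3 = -10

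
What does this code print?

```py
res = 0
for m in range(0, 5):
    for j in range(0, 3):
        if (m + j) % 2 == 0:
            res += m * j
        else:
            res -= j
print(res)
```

9

m=0,j=0: even sum, res = 0+0 = 0
m=0,j=1: odd sum, res = 0-1 = -1
m=0,j=2: even sum, res = (-1)+0 = -1
m=1,j=0: odd sum, res = (-1)-0 = -1
m=1,j=1: even sum, res = (-1)+1 = 0
m=1,j=2: odd sum, res = 0-2 = -2
m=2,j=0: even sum, res = (-2)+0 = -2
m=2,j=1: odd sum, res = (-2)-1 = -3
m=2,j=2: even sum, res = (-3)+4 = 1
m=3,j=0: odd sum, res = 1-0 = 1
m=3,j=1: even sum, res = 1+3 = 4
m=3,j=2: odd sum, res = 4-2 = 2
m=4,j=0: even sum, res = 2+0 = 2
m=4,j=1: odd sum, res = 2-1 = 1
m=4,j=2: even sum, res = 1+8 = 9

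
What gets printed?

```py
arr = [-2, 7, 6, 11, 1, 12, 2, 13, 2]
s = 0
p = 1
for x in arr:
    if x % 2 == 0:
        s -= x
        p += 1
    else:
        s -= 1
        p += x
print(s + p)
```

x=-2: even, s = 0-(-2) = 2; p=2
x=7: not even, s = 2-1 = 1; p=9
x=6: even, s = 1-6 = -5; p=10
x=11: not even, s = (-5)-1 = -6; p=21
x=1: not even, s = (-6)-1 = -7; p=22
x=12: even, s = (-7)-12 = -19; p=23
x=2: even, s = (-19)-2 = -21; p=24
x=13: not even, s = (-21)-1 = -22; p=37
x=2: even, s = (-22)-2 = -24; p=38
s+p = (-24)+38 = 14

14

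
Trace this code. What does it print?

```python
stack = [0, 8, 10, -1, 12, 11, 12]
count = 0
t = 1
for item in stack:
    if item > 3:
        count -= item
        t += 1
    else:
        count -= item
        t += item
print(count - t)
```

item=0: not >3, count = 0-0 = 0; t=1
item=8: >3, count = 0-8 = -8; t=2
item=10: >3, count = (-8)-10 = -18; t=3
item=-1: not >3, count = (-18)-(-1) = -17; t=2
item=12: >3, count = (-17)-12 = -29; t=3
item=11: >3, count = (-29)-11 = -40; t=4
item=12: >3, count = (-40)-12 = -52; t=5
count-t = (-52)-5 = -57

-57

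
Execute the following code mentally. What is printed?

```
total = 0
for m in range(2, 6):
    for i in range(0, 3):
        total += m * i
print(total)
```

m=2,i=0: total = 0+0 = 0
m=2,i=1: total = 0+2 = 2
m=2,i=2: total = 2+4 = 6
m=3,i=0: total = 6+0 = 6
m=3,i=1: total = 6+3 = 9
m=3,i=2: total = 9+6 = 15
m=4,i=0: total = 15+0 = 15
m=4,i=1: total = 15+4 = 19
m=4,i=2: total = 19+8 = 27
m=5,i=0: total = 27+0 = 27
m=5,i=1: total = 27+5 = 32
m=5,i=2: total = 32+10 = 42

42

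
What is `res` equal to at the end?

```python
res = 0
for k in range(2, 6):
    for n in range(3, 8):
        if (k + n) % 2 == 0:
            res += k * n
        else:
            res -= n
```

k=2,n=3: odd sum, res = 0-3 = -3
k=2,n=4: even sum, res = (-3)+8 = 5
k=2,n=5: odd sum, res = 5-5 = 0
k=2,n=6: even sum, res = 0+12 = 12
k=2,n=7: odd sum, res = 12-7 = 5
k=3,n=3: even sum, res = 5+9 = 14
k=3,n=4: odd sum, res = 14-4 = 10
k=3,n=5: even sum, res = 10+15 = 25
k=3,n=6: odd sum, res = 25-6 = 19
k=3,n=7: even sum, res = 19+21 = 40
k=4,n=3: odd sum, res = 40-3 = 37
k=4,n=4: even sum, res = 37+16 = 53
k=4,n=5: odd sum, res = 53-5 = 48
k=4,n=6: even sum, res = 48+24 = 72
k=4,n=7: odd sum, res = 72-7 = 65
k=5,n=3: even sum, res = 65+15 = 80
k=5,n=4: odd sum, res = 80-4 = 76
k=5,n=5: even sum, res = 76+25 = 101
k=5,n=6: odd sum, res = 101-6 = 95
k=5,n=7: even sum, res = 95+35 = 130

130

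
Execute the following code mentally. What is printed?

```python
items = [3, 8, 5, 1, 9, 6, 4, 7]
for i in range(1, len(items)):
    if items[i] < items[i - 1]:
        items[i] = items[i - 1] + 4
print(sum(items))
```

143

i=1: 8>=3, unchanged → [3, 8, 5, 1, 9, 6, 4, 7]
i=2: 5<8, items[2] = 8+4 = 12 → [3, 8, 12, 1, 9, 6, 4, 7]
i=3: 1<12, items[3] = 12+4 = 16 → [3, 8, 12, 16, 9, 6, 4, 7]
i=4: 9<16, items[4] = 16+4 = 20 → [3, 8, 12, 16, 20, 6, 4, 7]
i=5: 6<20, items[5] = 20+4 = 24 → [3, 8, 12, 16, 20, 24, 4, 7]
i=6: 4<24, items[6] = 24+4 = 28 → [3, 8, 12, 16, 20, 24, 28, 7]
i=7: 7<28, items[7] = 28+4 = 32 → [3, 8, 12, 16, 20, 24, 28, 32]
sum = 143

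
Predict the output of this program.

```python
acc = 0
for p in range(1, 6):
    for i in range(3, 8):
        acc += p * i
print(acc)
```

375

p=1,i=3: acc = 0+3 = 3
p=1,i=4: acc = 3+4 = 7
p=1,i=5: acc = 7+5 = 12
p=1,i=6: acc = 12+6 = 18
p=1,i=7: acc = 18+7 = 25
p=2,i=3: acc = 25+6 = 31
p=2,i=4: acc = 31+8 = 39
p=2,i=5: acc = 39+10 = 49
p=2,i=6: acc = 49+12 = 61
p=2,i=7: acc = 61+14 = 75
p=3,i=3: acc = 75+9 = 84
p=3,i=4: acc = 84+12 = 96
p=3,i=5: acc = 96+15 = 111
p=3,i=6: acc = 111+18 = 129
p=3,i=7: acc = 129+21 = 150
p=4,i=3: acc = 150+12 = 162
p=4,i=4: acc = 162+16 = 178
p=4,i=5: acc = 178+20 = 198
p=4,i=6: acc = 198+24 = 222
p=4,i=7: acc = 222+28 = 250
p=5,i=3: acc = 250+15 = 265
p=5,i=4: acc = 265+20 = 285
p=5,i=5: acc = 285+25 = 310
p=5,i=6: acc = 310+30 = 340
p=5,i=7: acc = 340+35 = 375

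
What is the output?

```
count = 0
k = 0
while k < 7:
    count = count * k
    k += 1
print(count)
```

0

k=0: count = 0*0 = 0
k=1: count = 0*1 = 0
k=2: count = 0*2 = 0
k=3: count = 0*3 = 0
k=4: count = 0*4 = 0
k=5: count = 0*5 = 0
k=6: count = 0*6 = 0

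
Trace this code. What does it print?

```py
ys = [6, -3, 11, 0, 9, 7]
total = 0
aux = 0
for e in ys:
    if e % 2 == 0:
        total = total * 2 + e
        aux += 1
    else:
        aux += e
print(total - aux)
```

e=6: even, total = 0*2+6 = 6; aux=1
e=-3: not even; aux=-2
e=11: not even; aux=9
e=0: even, total = 6*2+0 = 12; aux=10
e=9: not even; aux=19
e=7: not even; aux=26
total-aux = 12-26 = -14

-14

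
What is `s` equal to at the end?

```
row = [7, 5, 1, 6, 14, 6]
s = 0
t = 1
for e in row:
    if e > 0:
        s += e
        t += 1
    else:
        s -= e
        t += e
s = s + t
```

e=7: >0, s = 0+7 = 7; t=2
e=5: >0, s = 7+5 = 12; t=3
e=1: >0, s = 12+1 = 13; t=4
e=6: >0, s = 13+6 = 19; t=5
e=14: >0, s = 19+14 = 33; t=6
e=6: >0, s = 33+6 = 39; t=7
s+t = 39+7 = 46

46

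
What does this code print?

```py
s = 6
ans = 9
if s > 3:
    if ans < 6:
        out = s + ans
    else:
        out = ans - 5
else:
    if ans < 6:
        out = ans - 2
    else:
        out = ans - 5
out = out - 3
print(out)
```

1

s=6, ans=9
s > 3 is True; ans < 6 is False
→ out = ans - 5 = 4
out = 4-3 = 1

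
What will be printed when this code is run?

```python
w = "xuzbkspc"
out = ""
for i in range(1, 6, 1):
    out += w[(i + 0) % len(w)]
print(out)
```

uzbks

i=1: add w[1]='u' → 'u'
i=2: add w[2]='z' → 'uz'
i=3: add w[3]='b' → 'uzb'
i=4: add w[4]='k' → 'uzbk'
i=5: add w[5]='s' → 'uzbks'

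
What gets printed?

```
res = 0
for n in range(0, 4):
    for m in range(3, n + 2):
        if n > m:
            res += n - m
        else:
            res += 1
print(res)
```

n=2,m=3: not 2>3, res = 0+1 = 1
n=3,m=3: not 3>3, res = 1+1 = 2
n=3,m=4: not 3>4, res = 2+1 = 3

3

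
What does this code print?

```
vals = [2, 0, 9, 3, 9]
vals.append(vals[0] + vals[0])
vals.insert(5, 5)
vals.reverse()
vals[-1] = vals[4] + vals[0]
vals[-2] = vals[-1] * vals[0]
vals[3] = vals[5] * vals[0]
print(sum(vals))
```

300

append vals[0]+vals[0] = 2+2 = 4 → [2, 0, 9, 3, 9, 4]
insert 5 at 5 → [2, 0, 9, 3, 9, 5, 4]
reverse → [4, 5, 9, 3, 9, 0, 2]
vals[-1] = vals[4]+vals[0] = 9+4 = 13 → [4, 5, 9, 3, 9, 0, 13]
vals[-2] = vals[-1]*vals[0] = 13*4 = 52 → [4, 5, 9, 3, 9, 52, 13]
vals[3] = vals[5]*vals[0] = 52*4 = 208 → [4, 5, 9, 208, 9, 52, 13]
sum = 300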